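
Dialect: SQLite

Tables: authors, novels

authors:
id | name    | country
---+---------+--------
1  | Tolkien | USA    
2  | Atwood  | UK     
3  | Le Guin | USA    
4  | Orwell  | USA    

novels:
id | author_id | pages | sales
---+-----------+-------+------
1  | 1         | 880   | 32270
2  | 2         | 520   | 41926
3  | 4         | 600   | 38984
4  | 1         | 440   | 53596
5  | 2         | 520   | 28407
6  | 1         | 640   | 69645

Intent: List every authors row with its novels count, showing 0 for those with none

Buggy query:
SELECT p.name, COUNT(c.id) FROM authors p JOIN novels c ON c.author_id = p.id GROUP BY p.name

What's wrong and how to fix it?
Bug: INNER JOIN drops authors rows that have no matching novels rows

Fix: Use LEFT JOIN so parents without children still appear (COUNT(c.id) gives 0)

Corrected query:
SELECT p.name, COUNT(c.id) FROM authors p LEFT JOIN novels c ON c.author_id = p.id GROUP BY p.name

Result:
name    | COUNT(c.id)
--------+------------
Atwood  | 2          
Le Guin | 0          
Orwell  | 1          
Tolkien | 3          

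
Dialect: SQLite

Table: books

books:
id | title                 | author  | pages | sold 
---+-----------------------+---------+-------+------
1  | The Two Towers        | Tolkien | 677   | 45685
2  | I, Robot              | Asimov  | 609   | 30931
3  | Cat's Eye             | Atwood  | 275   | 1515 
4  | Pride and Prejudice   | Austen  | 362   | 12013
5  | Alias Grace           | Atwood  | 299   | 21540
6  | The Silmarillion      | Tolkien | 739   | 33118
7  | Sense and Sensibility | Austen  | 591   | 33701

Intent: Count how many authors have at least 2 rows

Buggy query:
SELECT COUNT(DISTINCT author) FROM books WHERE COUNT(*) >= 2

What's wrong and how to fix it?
Bug: COUNT(*) cannot appear in WHERE; the per-group count doesn't exist yet

Fix: Use a subquery that GROUPs and filters with HAVING, then count its rows

Corrected query:
SELECT COUNT(*) FROM (SELECT author FROM books GROUP BY author HAVING COUNT(*) >= 2)

Result:
COUNT(*)
--------
3       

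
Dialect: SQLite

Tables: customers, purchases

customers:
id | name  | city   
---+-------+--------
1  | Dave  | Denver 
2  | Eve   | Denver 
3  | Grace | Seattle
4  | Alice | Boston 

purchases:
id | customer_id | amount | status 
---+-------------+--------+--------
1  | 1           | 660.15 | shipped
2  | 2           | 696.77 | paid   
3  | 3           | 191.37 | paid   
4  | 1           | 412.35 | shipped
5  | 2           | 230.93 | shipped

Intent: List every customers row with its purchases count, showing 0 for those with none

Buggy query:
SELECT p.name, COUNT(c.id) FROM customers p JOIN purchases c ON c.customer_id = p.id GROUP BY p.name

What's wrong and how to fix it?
Bug: INNER JOIN drops customers rows that have no matching purchases rows

Fix: Use LEFT JOIN so parents without children still appear (COUNT(c.id) gives 0)

Corrected query:
SELECT p.name, COUNT(c.id) FROM customers p LEFT JOIN purchases c ON c.customer_id = p.id GROUP BY p.name

Result:
name  | COUNT(c.id)
------+------------
Alice | 0          
Dave  | 2          
Eve   | 2          
Grace | 1          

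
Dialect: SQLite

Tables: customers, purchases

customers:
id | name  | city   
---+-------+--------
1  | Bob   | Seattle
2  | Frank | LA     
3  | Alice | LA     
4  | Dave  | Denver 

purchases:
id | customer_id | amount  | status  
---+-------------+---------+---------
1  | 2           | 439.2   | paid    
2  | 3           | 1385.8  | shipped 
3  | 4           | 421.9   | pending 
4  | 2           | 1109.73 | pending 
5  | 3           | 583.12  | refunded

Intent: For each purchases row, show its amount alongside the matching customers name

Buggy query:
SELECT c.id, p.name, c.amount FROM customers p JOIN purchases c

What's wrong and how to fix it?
Bug: JOIN with no ON clause produces a cartesian product; every purchases row pairs with every customers row

Fix: Specify the join condition linking the foreign key to the parent id

Corrected query:
SELECT c.id, p.name, c.amount FROM customers p JOIN purchases c ON c.customer_id = p.id

Result:
id | name  | amount 
---+-------+--------
1  | Frank | 439.2  
2  | Alice | 1385.8 
3  | Dave  | 421.9  
4  | Frank | 1109.73
5  | Alice | 583.12 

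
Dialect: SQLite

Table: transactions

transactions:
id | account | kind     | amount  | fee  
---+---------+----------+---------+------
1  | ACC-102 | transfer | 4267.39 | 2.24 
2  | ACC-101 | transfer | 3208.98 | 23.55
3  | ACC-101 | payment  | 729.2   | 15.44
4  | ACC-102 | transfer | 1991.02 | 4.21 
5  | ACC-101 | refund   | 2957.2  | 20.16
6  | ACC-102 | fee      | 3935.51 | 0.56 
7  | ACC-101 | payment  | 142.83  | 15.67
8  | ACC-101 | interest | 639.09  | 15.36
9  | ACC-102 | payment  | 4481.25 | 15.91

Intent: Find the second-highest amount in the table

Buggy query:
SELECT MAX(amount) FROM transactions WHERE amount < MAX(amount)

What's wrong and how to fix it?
Bug: The inner MAX is an aggregate inside WHERE, which is not allowed

Fix: Put the inner MAX in a scalar subquery

Corrected query:
SELECT MAX(amount) FROM transactions WHERE amount < (SELECT MAX(amount) FROM transactions)

Result:
MAX(amount)
-----------
4267.39    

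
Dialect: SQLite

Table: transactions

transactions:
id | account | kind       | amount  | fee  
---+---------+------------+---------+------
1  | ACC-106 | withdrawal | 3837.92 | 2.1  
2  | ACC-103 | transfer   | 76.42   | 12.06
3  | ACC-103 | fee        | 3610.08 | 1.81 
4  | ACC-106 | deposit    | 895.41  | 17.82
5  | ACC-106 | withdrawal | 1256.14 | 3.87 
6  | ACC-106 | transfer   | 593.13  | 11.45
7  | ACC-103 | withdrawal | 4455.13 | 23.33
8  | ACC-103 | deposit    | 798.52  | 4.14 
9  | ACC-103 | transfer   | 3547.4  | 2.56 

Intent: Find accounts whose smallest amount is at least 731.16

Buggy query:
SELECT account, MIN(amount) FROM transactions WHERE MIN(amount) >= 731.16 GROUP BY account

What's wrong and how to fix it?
Bug: MIN() in WHERE is a misuse of aggregate

Fix: Use HAVING for the per-group MIN condition

Corrected query:
SELECT account, MIN(amount) FROM transactions GROUP BY account HAVING MIN(amount) >= 731.16

Result:
(no rows)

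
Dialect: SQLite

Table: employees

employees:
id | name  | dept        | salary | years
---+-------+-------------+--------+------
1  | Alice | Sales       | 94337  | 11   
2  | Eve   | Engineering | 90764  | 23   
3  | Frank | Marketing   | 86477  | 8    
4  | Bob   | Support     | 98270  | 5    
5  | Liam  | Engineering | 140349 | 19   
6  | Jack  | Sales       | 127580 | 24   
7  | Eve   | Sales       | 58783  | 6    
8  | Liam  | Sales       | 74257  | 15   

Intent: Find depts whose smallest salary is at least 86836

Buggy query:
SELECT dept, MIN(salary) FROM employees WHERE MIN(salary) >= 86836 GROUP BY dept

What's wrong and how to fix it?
Bug: Aggregates like MIN are computed per group after WHERE runs

Fix: Replace WHERE with HAVING after the GROUP BY

Corrected query:
SELECT dept, MIN(salary) FROM employees GROUP BY dept HAVING MIN(salary) >= 86836

Result:
dept        | MIN(salary)
------------+------------
Engineering | 90764      
Support     | 98270      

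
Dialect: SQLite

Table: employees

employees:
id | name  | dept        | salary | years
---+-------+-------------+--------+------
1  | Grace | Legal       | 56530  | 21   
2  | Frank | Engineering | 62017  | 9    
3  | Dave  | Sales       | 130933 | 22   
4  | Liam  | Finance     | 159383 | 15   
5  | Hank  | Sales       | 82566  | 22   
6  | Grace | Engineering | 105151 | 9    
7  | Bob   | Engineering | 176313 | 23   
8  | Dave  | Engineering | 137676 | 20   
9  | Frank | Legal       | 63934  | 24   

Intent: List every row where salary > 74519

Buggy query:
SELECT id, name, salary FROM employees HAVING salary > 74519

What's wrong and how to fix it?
Bug: HAVING filters the output of aggregation, but this query has no GROUP BY and no aggregate functions, so SQLite rejects it (HAVING clause on a non-aggregate query); the condition here is per row

Fix: Use WHERE for row-level filtering

Corrected query:
SELECT id, name, salary FROM employees WHERE salary > 74519

Result:
id | name  | salary
---+-------+-------
3  | Dave  | 130933
4  | Liam  | 159383
5  | Hank  | 82566 
6  | Grace | 105151
7  | Bob   | 176313
8  | Dave  | 137676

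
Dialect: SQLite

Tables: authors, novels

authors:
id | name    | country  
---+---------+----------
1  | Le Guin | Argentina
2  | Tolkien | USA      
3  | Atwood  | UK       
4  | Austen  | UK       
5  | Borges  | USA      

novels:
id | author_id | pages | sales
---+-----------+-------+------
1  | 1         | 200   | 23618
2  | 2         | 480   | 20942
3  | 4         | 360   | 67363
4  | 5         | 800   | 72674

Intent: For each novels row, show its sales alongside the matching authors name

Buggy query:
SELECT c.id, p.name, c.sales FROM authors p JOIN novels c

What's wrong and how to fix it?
Bug: Missing join condition: each novels row is matched to all authors rows instead of just its own

Fix: Specify the join condition linking the foreign key to the parent id

Corrected query:
SELECT c.id, p.name, c.sales FROM authors p JOIN novels c ON c.author_id = p.id

Result:
id | name    | sales
---+---------+------
1  | Le Guin | 23618
2  | Tolkien | 20942
3  | Austen  | 67363
4  | Borges  | 72674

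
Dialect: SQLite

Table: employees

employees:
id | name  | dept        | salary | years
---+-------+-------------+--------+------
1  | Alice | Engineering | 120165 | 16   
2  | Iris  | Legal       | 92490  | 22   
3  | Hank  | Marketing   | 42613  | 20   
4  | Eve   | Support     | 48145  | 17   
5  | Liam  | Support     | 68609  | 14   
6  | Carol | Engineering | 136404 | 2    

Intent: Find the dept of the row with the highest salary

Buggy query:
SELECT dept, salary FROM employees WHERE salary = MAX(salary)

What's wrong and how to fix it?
Bug: MAX(salary) is an aggregate and cannot be used directly in WHERE

Fix: Use a subquery: WHERE salary = (SELECT MAX(salary) FROM employees)

Corrected query:
SELECT dept, salary FROM employees WHERE salary = (SELECT MAX(salary) FROM employees)

Result:
dept        | salary
------------+-------
Engineering | 136404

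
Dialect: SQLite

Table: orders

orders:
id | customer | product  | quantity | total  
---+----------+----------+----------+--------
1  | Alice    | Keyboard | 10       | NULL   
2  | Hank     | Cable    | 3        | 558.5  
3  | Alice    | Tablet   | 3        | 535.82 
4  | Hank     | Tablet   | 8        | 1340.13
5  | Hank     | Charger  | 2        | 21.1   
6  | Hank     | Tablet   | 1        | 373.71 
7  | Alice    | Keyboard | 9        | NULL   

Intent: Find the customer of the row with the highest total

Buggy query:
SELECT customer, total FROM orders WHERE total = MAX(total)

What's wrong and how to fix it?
Bug: WHERE is evaluated per row; an aggregate over the whole table isn't defined there

Fix: Use a subquery: WHERE total = (SELECT MAX(total) FROM orders)

Corrected query:
SELECT customer, total FROM orders WHERE total = (SELECT MAX(total) FROM orders)

Result:
customer | total  
---------+--------
Hank     | 1340.13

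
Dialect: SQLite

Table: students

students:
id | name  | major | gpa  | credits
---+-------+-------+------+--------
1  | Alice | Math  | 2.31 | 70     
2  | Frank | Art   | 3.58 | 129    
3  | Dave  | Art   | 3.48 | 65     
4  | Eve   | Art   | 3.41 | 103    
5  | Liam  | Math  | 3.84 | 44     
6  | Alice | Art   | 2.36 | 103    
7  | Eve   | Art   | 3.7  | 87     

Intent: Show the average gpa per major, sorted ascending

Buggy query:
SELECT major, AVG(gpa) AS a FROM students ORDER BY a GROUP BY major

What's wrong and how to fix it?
Bug: ORDER BY appears before GROUP BY; SQL clause order requires GROUP BY first

Fix: Move ORDER BY to the end, after GROUP BY

Corrected query:
SELECT major, AVG(gpa) AS a FROM students GROUP BY major ORDER BY a

Result:
major | a    
------+------
Math  | 3.075
Art   | 3.306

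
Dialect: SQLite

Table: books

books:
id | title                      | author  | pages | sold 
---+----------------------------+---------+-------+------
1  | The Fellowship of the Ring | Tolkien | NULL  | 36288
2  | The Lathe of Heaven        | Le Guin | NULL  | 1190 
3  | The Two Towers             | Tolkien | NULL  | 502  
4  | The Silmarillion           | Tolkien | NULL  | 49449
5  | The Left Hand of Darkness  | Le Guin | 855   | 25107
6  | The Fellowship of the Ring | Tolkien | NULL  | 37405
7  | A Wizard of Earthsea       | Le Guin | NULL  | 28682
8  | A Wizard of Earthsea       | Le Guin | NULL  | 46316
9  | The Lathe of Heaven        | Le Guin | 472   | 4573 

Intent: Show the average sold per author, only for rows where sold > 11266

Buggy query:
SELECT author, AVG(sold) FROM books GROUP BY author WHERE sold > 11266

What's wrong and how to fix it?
Bug: WHERE cannot follow GROUP BY

Fix: Move the WHERE clause before GROUP BY

Corrected query:
SELECT author, AVG(sold) FROM books WHERE sold > 11266 GROUP BY author

Result:
author  | AVG(sold)   
--------+-------------
Le Guin | 33368.333333
Tolkien | 41047.333333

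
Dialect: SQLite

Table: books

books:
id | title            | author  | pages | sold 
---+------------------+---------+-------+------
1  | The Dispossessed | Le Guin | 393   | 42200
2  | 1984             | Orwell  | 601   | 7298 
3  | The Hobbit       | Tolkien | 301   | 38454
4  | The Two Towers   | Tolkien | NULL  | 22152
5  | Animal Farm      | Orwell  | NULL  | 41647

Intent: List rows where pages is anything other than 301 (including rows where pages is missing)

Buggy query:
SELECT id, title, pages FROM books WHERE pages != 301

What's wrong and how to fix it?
Bug: 'pages != 301' is unknown when pages is NULL, so NULL rows are silently excluded

Fix: Handle NULL separately with IS NULL alongside the inequality

Corrected query:
SELECT id, title, pages FROM books WHERE pages != 301 OR pages IS NULL

Result:
id | title            | pages
---+------------------+------
1  | The Dispossessed | 393  
2  | 1984             | 601  
4  | The Two Towers   | NULL 
5  | Animal Farm      | NULL 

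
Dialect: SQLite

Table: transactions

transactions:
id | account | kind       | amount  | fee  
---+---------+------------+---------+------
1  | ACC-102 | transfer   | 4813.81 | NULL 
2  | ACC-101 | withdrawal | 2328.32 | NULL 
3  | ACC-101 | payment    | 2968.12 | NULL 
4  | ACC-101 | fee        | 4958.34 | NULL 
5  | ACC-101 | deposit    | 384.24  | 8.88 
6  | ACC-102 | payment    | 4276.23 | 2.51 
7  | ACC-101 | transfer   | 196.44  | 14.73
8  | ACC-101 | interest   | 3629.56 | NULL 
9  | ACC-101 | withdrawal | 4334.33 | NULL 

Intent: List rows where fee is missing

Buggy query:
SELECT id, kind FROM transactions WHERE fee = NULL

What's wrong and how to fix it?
Bug: '= NULL' is always unknown in SQL three-valued logic, so no rows match

Fix: Replace '= NULL' with 'IS NULL'

Corrected query:
SELECT id, kind FROM transactions WHERE fee IS NULL

Result:
id | kind      
---+-----------
1  | transfer  
2  | withdrawal
3  | payment   
4  | fee       
8  | interest  
9  | withdrawal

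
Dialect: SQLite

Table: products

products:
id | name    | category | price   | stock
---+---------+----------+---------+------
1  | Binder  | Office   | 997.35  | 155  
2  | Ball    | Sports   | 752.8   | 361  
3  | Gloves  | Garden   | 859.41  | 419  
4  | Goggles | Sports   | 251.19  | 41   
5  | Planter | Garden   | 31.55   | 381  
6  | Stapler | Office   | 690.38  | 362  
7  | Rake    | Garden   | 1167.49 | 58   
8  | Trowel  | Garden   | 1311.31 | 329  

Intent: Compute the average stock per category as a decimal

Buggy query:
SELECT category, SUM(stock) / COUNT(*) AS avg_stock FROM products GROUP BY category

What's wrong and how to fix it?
Bug: Both operands are integers, so '/' performs integer division and truncates

Fix: Cast one side to REAL so the division keeps the fractional part

Corrected query:
SELECT category, SUM(stock) * 1.0 / COUNT(*) AS avg_stock FROM products GROUP BY category

Result:
category | avg_stock
---------+----------
Garden   | 296.75   
Office   | 258.5    
Sports   | 201      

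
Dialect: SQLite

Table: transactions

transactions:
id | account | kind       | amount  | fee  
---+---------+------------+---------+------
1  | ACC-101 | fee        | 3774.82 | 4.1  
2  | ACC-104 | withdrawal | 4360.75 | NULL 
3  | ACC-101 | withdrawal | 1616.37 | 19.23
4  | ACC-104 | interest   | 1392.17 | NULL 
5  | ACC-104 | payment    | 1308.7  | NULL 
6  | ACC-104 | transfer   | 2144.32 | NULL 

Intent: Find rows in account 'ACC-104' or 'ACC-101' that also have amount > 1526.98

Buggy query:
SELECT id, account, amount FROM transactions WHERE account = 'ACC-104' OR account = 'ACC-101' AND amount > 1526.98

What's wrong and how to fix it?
Bug: Without parentheses, AND is evaluated before OR, so the amount filter only applies to the 'ACC-101' branch

Fix: Group the OR with parentheses (or use IN), then AND the threshold

Corrected query:
SELECT id, account, amount FROM transactions WHERE (account = 'ACC-104' OR account = 'ACC-101') AND amount > 1526.98

Result:
id | account | amount 
---+---------+--------
1  | ACC-101 | 3774.82
2  | ACC-104 | 4360.75
3  | ACC-101 | 1616.37
6  | ACC-104 | 2144.32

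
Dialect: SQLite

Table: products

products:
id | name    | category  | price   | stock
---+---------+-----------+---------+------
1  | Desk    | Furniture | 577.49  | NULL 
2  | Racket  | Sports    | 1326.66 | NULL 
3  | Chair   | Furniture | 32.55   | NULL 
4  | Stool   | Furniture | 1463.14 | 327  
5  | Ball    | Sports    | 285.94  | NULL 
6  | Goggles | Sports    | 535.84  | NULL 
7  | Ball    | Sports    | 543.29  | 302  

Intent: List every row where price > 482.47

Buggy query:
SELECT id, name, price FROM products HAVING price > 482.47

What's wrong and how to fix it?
Bug: HAVING filters the output of aggregation, but this query has no GROUP BY and no aggregate functions, so SQLite rejects it (HAVING clause on a non-aggregate query); the condition here is per row

Fix: Use WHERE for row-level filtering

Corrected query:
SELECT id, name, price FROM products WHERE price > 482.47

Result:
id | name    | price  
---+---------+--------
1  | Desk    | 577.49 
2  | Racket  | 1326.66
4  | Stool   | 1463.14
6  | Goggles | 535.84 
7  | Ball    | 543.29 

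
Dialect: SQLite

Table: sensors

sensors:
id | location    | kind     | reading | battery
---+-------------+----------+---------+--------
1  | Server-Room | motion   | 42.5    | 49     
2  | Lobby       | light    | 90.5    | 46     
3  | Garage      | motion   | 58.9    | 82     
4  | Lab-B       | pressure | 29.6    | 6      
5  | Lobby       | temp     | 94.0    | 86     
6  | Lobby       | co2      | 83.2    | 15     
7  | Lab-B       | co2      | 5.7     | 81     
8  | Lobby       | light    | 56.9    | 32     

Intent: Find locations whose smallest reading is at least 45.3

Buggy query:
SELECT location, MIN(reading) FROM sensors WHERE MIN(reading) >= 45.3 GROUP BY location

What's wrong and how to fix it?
Bug: Aggregates like MIN are computed per group after WHERE runs

Fix: Use HAVING for the per-group MIN condition

Corrected query:
SELECT location, MIN(reading) FROM sensors GROUP BY location HAVING MIN(reading) >= 45.3

Result:
location | MIN(reading)
---------+-------------
Garage   | 58.9        
Lobby    | 56.9        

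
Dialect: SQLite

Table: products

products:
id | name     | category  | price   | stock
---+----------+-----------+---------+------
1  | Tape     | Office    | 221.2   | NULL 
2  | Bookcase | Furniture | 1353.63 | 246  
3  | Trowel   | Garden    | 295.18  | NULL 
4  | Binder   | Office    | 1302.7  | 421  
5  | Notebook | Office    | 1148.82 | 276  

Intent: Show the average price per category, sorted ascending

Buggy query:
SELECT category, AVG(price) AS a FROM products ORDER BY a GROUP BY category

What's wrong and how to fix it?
Bug: ORDER BY appears before GROUP BY; SQL clause order requires GROUP BY first

Fix: Move ORDER BY to the end, after GROUP BY

Corrected query:
SELECT category, AVG(price) AS a FROM products GROUP BY category ORDER BY a

Result:
category  | a         
----------+-----------
Garden    | 295.18    
Office    | 890.906667
Furniture | 1353.63   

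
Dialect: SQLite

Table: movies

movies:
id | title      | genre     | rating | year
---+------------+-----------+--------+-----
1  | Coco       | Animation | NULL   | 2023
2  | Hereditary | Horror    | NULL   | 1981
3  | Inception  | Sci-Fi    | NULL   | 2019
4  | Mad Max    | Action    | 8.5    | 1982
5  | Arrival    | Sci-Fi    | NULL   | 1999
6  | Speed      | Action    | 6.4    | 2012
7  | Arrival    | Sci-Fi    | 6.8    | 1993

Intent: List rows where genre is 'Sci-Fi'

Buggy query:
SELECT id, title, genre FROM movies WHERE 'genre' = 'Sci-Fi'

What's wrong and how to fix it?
Bug: Single quotes denote string literals in SQL; the column name is being compared as a constant string

Fix: Remove the quotes around the column name (or use double quotes for an identifier)

Corrected query:
SELECT id, title, genre FROM movies WHERE genre = 'Sci-Fi'

Result:
id | title     | genre 
---+-----------+-------
3  | Inception | Sci-Fi
5  | Arrival   | Sci-Fi
7  | Arrival   | Sci-Fi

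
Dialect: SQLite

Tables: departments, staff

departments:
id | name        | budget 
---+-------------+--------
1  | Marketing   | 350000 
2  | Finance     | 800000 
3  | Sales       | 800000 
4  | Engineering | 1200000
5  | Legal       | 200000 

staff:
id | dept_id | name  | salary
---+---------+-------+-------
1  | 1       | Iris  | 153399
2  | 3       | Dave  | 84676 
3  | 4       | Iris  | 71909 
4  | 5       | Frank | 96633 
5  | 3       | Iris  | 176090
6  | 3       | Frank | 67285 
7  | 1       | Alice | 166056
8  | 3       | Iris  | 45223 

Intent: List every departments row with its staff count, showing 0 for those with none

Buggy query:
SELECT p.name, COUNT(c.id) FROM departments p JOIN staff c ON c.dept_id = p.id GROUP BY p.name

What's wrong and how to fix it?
Bug: INNER JOIN drops departments rows that have no matching staff rows

Fix: Switch to LEFT JOIN to retain unmatched parent rows

Corrected query:
SELECT p.name, COUNT(c.id) FROM departments p LEFT JOIN staff c ON c.dept_id = p.id GROUP BY p.name

Result:
name        | COUNT(c.id)
------------+------------
Engineering | 1          
Finance     | 0          
Legal       | 1          
Marketing   | 2          
Sales       | 4          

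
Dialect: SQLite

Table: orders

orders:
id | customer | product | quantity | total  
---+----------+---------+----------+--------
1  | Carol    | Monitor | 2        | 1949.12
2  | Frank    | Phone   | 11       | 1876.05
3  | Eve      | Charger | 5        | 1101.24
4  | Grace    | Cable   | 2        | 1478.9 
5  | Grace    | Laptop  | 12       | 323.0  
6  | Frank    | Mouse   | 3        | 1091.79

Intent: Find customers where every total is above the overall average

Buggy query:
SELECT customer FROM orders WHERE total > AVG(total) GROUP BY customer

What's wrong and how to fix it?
Bug: WHERE evaluates per row before aggregation, so AVG() is unavailable

Fix: Use a subquery for AVG and a HAVING MIN(...) filter so the condition holds for every row in the group

Corrected query:
SELECT customer FROM orders GROUP BY customer HAVING MIN(total) > (SELECT AVG(total) FROM orders)

Result:
customer
--------
Carol   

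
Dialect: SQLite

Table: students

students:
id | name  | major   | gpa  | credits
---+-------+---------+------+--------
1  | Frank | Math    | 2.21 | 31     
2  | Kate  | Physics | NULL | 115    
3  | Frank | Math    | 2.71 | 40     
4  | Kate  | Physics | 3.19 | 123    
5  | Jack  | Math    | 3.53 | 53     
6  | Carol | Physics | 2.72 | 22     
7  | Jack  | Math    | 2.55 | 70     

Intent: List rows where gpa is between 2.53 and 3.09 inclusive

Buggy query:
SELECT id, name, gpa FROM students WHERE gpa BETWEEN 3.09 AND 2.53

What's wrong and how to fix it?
Bug: The bounds are reversed; BETWEEN a AND b requires a <= b to match anything

Fix: Swap the bounds so the smaller value comes first

Corrected query:
SELECT id, name, gpa FROM students WHERE gpa BETWEEN 2.53 AND 3.09

Result:
id | name  | gpa 
---+-------+-----
3  | Frank | 2.71
6  | Carol | 2.72
7  | Jack  | 2.55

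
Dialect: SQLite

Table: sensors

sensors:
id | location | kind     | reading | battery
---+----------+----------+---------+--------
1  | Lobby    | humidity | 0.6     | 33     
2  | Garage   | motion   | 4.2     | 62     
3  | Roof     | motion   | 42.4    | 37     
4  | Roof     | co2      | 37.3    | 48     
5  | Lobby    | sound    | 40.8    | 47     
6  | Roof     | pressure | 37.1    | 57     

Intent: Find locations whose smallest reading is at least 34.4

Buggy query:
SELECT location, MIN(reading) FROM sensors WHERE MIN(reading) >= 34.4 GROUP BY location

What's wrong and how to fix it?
Bug: Aggregates like MIN are computed per group after WHERE runs

Fix: Use HAVING for the per-group MIN condition

Corrected query:
SELECT location, MIN(reading) FROM sensors GROUP BY location HAVING MIN(reading) >= 34.4

Result:
location | MIN(reading)
---------+-------------
Roof     | 37.1        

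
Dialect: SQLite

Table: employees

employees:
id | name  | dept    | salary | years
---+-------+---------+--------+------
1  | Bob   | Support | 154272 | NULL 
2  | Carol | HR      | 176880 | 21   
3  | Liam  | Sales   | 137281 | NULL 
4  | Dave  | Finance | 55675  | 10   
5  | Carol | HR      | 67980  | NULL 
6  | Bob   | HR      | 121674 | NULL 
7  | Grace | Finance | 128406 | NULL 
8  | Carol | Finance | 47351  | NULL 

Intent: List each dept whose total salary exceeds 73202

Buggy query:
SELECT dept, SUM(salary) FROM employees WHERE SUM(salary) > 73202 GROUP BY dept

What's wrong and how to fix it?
Bug: Aggregate functions cannot appear in a WHERE clause

Fix: Move the aggregate condition to a HAVING clause

Corrected query:
SELECT dept, SUM(salary) FROM employees GROUP BY dept HAVING SUM(salary) > 73202

Result:
dept    | SUM(salary)
--------+------------
Finance | 231432     
HR      | 366534     
Sales   | 137281     
Support | 154272     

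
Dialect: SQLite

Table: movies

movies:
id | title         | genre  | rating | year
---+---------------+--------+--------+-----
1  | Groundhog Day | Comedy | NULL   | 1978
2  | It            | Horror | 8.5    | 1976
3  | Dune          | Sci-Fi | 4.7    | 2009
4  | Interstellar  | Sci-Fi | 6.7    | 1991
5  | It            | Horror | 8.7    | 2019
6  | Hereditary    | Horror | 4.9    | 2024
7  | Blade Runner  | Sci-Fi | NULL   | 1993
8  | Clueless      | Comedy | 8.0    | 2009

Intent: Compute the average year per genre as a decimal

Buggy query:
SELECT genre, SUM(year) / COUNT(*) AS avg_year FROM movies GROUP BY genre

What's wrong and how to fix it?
Bug: SUM(year) and COUNT(*) are both integers; the division truncates the fractional part

Fix: Cast one side to REAL so the division keeps the fractional part

Corrected query:
SELECT genre, SUM(year) * 1.0 / COUNT(*) AS avg_year FROM movies GROUP BY genre

Result:
genre  | avg_year   
-------+------------
Comedy | 1993.5     
Horror | 2006.333333
Sci-Fi | 1997.666667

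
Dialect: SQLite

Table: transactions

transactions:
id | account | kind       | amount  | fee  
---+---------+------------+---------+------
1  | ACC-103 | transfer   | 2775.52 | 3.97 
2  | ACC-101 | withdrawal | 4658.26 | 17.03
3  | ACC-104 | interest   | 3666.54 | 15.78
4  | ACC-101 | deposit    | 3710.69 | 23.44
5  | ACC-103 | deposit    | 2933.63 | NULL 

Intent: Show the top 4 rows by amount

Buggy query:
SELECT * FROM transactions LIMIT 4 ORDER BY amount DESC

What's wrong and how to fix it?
Bug: ORDER BY cannot follow LIMIT; LIMIT is the final clause

Fix: Sort with ORDER BY, then apply LIMIT

Corrected query:
SELECT * FROM transactions ORDER BY amount DESC LIMIT 4

Result:
id | account | kind       | amount  | fee  
---+---------+------------+---------+------
2  | ACC-101 | withdrawal | 4658.26 | 17.03
4  | ACC-101 | deposit    | 3710.69 | 23.44
3  | ACC-104 | interest   | 3666.54 | 15.78
5  | ACC-103 | deposit    | 2933.63 | NULL 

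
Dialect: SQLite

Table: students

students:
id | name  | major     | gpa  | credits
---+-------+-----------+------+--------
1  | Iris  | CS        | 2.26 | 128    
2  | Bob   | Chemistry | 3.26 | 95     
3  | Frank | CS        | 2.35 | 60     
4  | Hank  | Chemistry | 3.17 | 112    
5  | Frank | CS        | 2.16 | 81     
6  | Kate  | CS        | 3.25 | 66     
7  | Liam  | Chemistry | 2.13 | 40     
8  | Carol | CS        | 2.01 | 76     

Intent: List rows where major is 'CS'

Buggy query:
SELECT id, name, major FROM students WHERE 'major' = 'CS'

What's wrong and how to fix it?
Bug: Single quotes denote string literals in SQL; the column name is being compared as a constant string

Fix: Remove the quotes around the column name (or use double quotes for an identifier)

Corrected query:
SELECT id, name, major FROM students WHERE major = 'CS'

Result:
id | name  | major
---+-------+------
1  | Iris  | CS   
3  | Frank | CS   
5  | Frank | CS   
6  | Kate  | CS   
8  | Carol | CS   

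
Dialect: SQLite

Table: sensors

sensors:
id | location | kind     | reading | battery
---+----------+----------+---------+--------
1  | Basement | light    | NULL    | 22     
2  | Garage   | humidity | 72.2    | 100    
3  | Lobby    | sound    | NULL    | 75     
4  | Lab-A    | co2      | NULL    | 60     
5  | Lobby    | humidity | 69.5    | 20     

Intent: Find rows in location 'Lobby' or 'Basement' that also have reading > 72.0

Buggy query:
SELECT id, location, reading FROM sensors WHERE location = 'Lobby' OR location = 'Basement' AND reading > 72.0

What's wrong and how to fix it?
Bug: Without parentheses, AND is evaluated before OR, so the reading filter only applies to the 'Basement' branch

Fix: Add parentheses around the OR so the AND applies to both alternatives

Corrected query:
SELECT id, location, reading FROM sensors WHERE (location = 'Lobby' OR location = 'Basement') AND reading > 72.0

Result:
(no rows)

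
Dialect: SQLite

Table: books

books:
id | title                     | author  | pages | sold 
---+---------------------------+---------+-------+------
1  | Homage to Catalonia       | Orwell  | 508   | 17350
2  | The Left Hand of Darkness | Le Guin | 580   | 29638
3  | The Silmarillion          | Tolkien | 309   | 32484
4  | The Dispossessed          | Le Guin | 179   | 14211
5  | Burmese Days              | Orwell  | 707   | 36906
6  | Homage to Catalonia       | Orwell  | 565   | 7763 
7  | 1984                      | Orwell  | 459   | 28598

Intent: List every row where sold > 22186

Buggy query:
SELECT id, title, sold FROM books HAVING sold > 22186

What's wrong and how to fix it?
Bug: This is a non-aggregate query (no GROUP BY, no aggregates), so in SQLite the HAVING clause is invalid here; a row-level condition belongs in WHERE

Fix: Use WHERE for row-level filtering

Corrected query:
SELECT id, title, sold FROM books WHERE sold > 22186

Result:
id | title                     | sold 
---+---------------------------+------
2  | The Left Hand of Darkness | 29638
3  | The Silmarillion          | 32484
5  | Burmese Days              | 36906
7  | 1984                      | 28598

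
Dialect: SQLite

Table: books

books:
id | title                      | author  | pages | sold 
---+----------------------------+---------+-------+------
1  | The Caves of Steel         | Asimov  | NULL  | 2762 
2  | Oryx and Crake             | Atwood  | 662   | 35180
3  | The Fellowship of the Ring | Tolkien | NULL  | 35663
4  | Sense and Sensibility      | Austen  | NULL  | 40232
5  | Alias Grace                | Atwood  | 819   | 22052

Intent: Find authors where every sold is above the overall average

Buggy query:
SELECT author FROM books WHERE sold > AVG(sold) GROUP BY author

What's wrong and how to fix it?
Bug: WHERE evaluates per row before aggregation, so AVG() is unavailable

Fix: Compute the overall average in a scalar subquery and compare each group's MIN against it in HAVING

Corrected query:
SELECT author FROM books GROUP BY author HAVING MIN(sold) > (SELECT AVG(sold) FROM books)

Result:
author 
-------
Austen 
Tolkien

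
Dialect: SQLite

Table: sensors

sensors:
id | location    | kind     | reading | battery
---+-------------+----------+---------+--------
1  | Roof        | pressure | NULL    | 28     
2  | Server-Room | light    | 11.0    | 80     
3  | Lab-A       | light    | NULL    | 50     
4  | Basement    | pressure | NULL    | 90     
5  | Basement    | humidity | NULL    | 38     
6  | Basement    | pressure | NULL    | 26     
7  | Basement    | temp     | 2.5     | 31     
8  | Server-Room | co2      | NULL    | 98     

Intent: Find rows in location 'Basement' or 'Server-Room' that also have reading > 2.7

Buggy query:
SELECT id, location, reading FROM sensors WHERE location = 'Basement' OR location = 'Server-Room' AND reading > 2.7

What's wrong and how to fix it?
Bug: AND binds tighter than OR, so this parses as location = 'Basement' OR (location = 'Server-Room' AND reading > 2.7)

Fix: Add parentheses around the OR so the AND applies to both alternatives

Corrected query:
SELECT id, location, reading FROM sensors WHERE (location = 'Basement' OR location = 'Server-Room') AND reading > 2.7

Result:
id | location    | reading
---+-------------+--------
2  | Server-Room | 11     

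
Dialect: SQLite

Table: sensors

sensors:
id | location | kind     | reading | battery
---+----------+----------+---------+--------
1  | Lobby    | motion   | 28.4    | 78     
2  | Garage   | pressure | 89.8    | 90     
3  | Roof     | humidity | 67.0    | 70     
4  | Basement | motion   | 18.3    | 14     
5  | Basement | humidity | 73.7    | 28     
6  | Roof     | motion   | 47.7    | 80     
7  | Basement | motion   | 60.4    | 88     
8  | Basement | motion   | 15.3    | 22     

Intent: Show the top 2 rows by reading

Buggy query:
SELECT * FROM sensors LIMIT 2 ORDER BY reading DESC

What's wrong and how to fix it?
Bug: ORDER BY cannot follow LIMIT; LIMIT is the final clause

Fix: Sort with ORDER BY, then apply LIMIT

Corrected query:
SELECT * FROM sensors ORDER BY reading DESC LIMIT 2

Result:
id | location | kind     | reading | battery
---+----------+----------+---------+--------
2  | Garage   | pressure | 89.8    | 90     
5  | Basement | humidity | 73.7    | 28     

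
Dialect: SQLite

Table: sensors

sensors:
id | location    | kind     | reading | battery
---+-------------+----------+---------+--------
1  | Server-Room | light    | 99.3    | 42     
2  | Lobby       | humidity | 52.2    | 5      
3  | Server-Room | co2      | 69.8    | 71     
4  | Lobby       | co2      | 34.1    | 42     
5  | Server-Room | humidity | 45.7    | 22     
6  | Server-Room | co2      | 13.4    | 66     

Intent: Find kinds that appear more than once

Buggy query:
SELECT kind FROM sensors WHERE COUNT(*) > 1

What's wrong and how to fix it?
Bug: COUNT(*) is an aggregate and cannot be used in WHERE

Fix: GROUP BY kind, then filter groups with HAVING COUNT(*) > 1

Corrected query:
SELECT kind FROM sensors GROUP BY kind HAVING COUNT(*) > 1

Result:
kind    
--------
co2     
humidity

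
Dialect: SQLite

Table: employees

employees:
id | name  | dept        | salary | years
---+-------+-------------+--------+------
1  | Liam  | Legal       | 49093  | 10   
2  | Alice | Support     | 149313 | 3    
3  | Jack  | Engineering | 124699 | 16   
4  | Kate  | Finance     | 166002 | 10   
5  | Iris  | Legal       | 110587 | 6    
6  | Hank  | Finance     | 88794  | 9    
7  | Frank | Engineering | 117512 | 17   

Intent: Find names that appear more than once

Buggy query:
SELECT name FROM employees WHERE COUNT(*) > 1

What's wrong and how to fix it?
Bug: WHERE can't reference COUNT(*); aggregates are computed after WHERE

Fix: Group first, then use HAVING for the count condition

Corrected query:
SELECT name FROM employees GROUP BY name HAVING COUNT(*) > 1

Result:
(no rows)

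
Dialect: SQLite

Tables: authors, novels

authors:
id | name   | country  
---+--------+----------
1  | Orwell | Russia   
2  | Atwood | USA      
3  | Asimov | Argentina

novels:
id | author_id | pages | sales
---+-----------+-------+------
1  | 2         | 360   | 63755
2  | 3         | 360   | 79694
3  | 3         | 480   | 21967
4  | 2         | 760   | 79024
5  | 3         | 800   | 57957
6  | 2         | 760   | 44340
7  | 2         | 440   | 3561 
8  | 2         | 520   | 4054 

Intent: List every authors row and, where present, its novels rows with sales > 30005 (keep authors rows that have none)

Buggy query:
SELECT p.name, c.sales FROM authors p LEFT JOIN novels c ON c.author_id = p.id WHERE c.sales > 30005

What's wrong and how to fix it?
Bug: Filtering c.sales in WHERE discards the NULL rows produced by LEFT JOIN, turning it into an inner join

Fix: Move the right-table condition into the ON clause so unmatched parents are kept

Corrected query:
SELECT p.name, c.sales FROM authors p LEFT JOIN novels c ON c.author_id = p.id AND c.sales > 30005

Result:
name   | sales
-------+------
Orwell | NULL 
Atwood | 44340
Atwood | 63755
Atwood | 79024
Asimov | 57957
Asimov | 79694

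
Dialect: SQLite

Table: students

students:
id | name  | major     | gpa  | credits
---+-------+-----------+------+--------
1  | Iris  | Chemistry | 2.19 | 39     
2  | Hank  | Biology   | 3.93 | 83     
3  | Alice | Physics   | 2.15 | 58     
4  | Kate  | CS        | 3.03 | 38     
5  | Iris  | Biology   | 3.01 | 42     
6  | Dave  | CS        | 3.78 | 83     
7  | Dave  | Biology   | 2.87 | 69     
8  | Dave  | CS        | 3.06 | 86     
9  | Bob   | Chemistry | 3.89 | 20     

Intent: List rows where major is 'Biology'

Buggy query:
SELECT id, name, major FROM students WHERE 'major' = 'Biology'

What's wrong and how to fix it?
Bug: 'major' in single quotes is a string literal, not the column; the comparison is literal-vs-literal and never true

Fix: Reference the column as major without single quotes

Corrected query:
SELECT id, name, major FROM students WHERE major = 'Biology'

Result:
id | name | major  
---+------+--------
2  | Hank | Biology
5  | Iris | Biology
7  | Dave | Biology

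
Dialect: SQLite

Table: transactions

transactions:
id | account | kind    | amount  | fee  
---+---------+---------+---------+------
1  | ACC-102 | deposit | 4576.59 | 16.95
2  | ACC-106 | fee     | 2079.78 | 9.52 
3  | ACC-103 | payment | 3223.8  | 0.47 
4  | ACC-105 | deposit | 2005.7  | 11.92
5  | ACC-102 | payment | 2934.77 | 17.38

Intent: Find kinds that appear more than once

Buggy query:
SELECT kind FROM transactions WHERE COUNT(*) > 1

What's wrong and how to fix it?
Bug: WHERE can't reference COUNT(*); aggregates are computed after WHERE

Fix: GROUP BY kind, then filter groups with HAVING COUNT(*) > 1

Corrected query:
SELECT kind FROM transactions GROUP BY kind HAVING COUNT(*) > 1

Result:
kind   
-------
deposit
payment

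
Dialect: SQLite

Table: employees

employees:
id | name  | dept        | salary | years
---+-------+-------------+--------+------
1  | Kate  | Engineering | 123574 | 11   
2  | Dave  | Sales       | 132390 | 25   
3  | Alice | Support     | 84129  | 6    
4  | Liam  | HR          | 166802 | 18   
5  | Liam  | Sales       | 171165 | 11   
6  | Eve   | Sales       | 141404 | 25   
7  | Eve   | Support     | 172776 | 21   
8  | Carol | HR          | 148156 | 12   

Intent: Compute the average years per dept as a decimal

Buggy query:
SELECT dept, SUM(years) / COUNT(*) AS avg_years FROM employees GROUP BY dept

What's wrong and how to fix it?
Bug: SUM(years) and COUNT(*) are both integers; the division truncates the fractional part

Fix: Cast one side to REAL so the division keeps the fractional part

Corrected query:
SELECT dept, SUM(years) * 1.0 / COUNT(*) AS avg_years FROM employees GROUP BY dept

Result:
dept        | avg_years
------------+----------
Engineering | 11       
HR          | 15       
Sales       | 20.333333
Support     | 13.5     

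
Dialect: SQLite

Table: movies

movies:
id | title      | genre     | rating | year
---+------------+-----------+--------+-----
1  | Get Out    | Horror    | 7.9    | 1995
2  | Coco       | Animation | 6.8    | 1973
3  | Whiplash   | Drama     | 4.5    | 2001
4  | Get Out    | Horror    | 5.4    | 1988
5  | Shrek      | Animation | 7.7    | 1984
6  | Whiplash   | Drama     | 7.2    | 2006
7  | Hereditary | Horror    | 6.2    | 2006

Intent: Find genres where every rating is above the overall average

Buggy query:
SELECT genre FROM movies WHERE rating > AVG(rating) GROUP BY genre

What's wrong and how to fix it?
Bug: WHERE evaluates per row before aggregation, so AVG() is unavailable

Fix: Compute the overall average in a scalar subquery and compare each group's MIN against it in HAVING

Corrected query:
SELECT genre FROM movies GROUP BY genre HAVING MIN(rating) > (SELECT AVG(rating) FROM movies)

Result:
genre    
---------
Animation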